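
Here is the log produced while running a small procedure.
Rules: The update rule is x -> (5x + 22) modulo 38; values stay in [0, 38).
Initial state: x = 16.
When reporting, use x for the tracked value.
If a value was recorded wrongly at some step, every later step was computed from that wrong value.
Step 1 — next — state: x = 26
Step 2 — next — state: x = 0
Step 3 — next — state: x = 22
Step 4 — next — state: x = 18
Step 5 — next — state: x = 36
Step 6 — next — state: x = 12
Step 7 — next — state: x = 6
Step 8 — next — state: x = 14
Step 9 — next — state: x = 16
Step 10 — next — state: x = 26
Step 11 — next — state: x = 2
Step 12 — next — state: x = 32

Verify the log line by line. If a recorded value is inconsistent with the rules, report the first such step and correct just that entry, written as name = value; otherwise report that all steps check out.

Recomputing the run from the initial state:
step 1: x = 26
step 2: x = 0
step 3: x = 22
step 4: x = 18
step 5: x = 36
step 6: x = 12
step 7: x = 6
step 8: x = 14
step 9: x = 16
step 10: x = 26
step 11: x = 0
step 12: x = 22
The first disagreement with the log is at step 11, where the value should be x = 0.

step 11, x = 0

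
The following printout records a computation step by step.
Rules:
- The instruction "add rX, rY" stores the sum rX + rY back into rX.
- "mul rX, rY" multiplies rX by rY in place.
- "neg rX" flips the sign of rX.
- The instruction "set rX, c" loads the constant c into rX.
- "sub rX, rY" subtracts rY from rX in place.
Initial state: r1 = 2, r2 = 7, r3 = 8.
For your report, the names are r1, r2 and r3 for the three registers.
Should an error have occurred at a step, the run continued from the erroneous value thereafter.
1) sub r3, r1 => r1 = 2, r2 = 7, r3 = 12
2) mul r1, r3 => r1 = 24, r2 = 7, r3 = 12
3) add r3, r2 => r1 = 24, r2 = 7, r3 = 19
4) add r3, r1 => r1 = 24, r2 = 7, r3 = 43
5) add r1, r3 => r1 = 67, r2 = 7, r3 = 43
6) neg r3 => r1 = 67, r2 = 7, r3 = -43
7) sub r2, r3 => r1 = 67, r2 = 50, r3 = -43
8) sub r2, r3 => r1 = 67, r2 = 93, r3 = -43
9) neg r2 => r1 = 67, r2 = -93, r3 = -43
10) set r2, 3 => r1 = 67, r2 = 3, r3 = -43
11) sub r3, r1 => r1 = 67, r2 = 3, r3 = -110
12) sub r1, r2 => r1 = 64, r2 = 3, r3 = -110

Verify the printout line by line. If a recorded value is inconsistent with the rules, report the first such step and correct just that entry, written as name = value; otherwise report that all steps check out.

Recomputing the run from the initial state:
step 1: r1 = 2, r2 = 7, r3 = 6
step 2: r1 = 12, r2 = 7, r3 = 6
step 3: r1 = 12, r2 = 7, r3 = 13
step 4: r1 = 12, r2 = 7, r3 = 25
step 5: r1 = 37, r2 = 7, r3 = 25
step 6: r1 = 37, r2 = 7, r3 = -25
step 7: r1 = 37, r2 = 32, r3 = -25
step 8: r1 = 37, r2 = 57, r3 = -25
step 9: r1 = 37, r2 = -57, r3 = -25
step 10: r1 = 37, r2 = 3, r3 = -25
step 11: r1 = 37, r2 = 3, r3 = -62
step 12: r1 = 34, r2 = 3, r3 = -62
The first disagreement with the printout is at step 1, where the value should be r3 = 6.

step 1, r3 = 6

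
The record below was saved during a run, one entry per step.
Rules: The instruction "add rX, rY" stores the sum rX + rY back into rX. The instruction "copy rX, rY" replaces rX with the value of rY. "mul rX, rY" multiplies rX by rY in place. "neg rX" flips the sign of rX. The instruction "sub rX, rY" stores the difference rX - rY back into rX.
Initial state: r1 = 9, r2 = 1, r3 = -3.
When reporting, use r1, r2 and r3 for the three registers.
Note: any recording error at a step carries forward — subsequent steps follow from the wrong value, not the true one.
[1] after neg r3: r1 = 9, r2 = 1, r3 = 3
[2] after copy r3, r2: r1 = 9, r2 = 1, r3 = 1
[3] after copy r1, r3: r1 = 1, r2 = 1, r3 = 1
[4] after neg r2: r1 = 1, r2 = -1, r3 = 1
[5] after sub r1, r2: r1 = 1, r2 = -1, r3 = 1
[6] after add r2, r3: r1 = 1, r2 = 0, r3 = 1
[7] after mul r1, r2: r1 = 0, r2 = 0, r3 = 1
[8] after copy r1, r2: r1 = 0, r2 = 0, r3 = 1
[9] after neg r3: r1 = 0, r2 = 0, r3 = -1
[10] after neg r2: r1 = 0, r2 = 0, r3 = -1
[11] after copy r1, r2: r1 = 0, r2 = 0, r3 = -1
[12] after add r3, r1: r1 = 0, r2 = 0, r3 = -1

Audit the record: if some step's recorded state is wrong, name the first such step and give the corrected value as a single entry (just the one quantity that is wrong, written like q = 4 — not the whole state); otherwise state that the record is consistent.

step 5, r1 = 2

step 1: r3 = -(-3) = 3 -> exactly as logged
step 2: r3 = 1 -> in agreement
step 3: r1 = 1 -> consistent with the record
step 4: r2 = -(1) = -1 -> no discrepancy
step 5: r1 = 1 - -1 = 2 -> a discrepancy with the record
The earliest wrong entry is at step 5: it should read r1 = 2.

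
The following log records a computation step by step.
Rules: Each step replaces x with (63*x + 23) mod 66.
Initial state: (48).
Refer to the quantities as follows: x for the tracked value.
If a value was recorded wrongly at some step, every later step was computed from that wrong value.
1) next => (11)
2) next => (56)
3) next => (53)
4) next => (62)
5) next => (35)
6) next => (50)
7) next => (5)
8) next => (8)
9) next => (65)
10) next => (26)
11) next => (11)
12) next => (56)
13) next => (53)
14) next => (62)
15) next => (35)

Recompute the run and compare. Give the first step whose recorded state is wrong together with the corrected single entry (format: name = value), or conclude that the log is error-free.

no error

Recomputing the run from the initial state:
step 1: x = 11
step 2: x = 56
step 3: x = 53
step 4: x = 62
step 5: x = 35
step 6: x = 50
step 7: x = 5
step 8: x = 8
step 9: x = 65
step 10: x = 26
step 11: x = 11
step 12: x = 56
step 13: x = 53
step 14: x = 62
step 15: x = 35
This matches the log at every step.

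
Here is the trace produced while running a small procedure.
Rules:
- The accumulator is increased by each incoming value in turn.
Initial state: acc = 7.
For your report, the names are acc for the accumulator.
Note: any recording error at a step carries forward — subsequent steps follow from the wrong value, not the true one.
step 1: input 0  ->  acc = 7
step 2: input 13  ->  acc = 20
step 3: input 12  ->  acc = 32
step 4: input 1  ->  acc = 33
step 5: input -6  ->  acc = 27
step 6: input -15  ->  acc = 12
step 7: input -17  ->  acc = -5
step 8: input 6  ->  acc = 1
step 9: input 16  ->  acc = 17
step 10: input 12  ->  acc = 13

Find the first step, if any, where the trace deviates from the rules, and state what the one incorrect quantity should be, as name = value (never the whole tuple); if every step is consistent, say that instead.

step 10, acc = 29

Recomputing the run from the initial state:
step 1: acc = 7
step 2: acc = 20
step 3: acc = 32
step 4: acc = 33
step 5: acc = 27
step 6: acc = 12
step 7: acc = -5
step 8: acc = 1
step 9: acc = 17
step 10: acc = 29
The first disagreement with the trace is at step 10, where the value should be acc = 29.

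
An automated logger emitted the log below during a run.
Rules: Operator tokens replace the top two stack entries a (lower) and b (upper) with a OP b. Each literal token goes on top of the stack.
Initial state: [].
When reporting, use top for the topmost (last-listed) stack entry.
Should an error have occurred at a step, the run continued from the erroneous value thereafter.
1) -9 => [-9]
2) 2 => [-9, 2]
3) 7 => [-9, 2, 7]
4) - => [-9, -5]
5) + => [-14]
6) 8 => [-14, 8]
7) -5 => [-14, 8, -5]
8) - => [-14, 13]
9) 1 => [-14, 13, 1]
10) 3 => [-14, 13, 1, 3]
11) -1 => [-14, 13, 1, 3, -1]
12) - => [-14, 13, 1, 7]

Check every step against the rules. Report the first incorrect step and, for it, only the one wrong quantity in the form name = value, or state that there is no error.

step 12, top = 4

step 1: push -9: top = -9 -> verified
step 2: push 2: top = 2 -> in agreement
step 3: push 7: top = 7 -> matches
step 4: 2 - 7 = -5 -> agrees with the log
step 5: -9 + -5 = -14 -> matches
step 6: push 8: top = 8 -> exactly as logged
step 7: push -5: top = -5 -> same as recorded
step 8: 8 - -5 = 13 -> checks out
step 9: push 1: top = 1 -> exactly as logged
step 10: push 3: top = 3 -> agrees with the log
step 11: push -1: top = -1 -> no discrepancy
step 12: 3 - -1 = 4 -> a discrepancy with the log
So the first discrepancy is step 12, where the right value is top = 4.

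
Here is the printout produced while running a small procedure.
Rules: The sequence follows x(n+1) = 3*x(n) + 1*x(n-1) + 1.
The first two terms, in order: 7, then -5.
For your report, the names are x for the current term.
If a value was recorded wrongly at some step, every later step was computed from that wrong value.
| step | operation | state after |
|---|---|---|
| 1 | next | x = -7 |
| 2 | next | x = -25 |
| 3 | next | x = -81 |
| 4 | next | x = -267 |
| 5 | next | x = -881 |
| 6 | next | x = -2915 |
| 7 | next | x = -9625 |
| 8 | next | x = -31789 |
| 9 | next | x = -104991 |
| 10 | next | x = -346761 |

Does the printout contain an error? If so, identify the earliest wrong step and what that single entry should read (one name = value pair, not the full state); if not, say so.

step 6, x = -2909

1. x = 3*(-5) + (1)*(7) + (1) = -7 (confirmed correct)
2. x = 3*(-7) + (1)*(-5) + (1) = -25 (no discrepancy)
3. x = 3*(-25) + (1)*(-7) + (1) = -81 (confirmed correct)
4. x = 3*(-81) + (1)*(-25) + (1) = -267 (confirmed correct)
5. x = 3*(-267) + (1)*(-81) + (1) = -881 (same as recorded)
6. x = 3*(-881) + (1)*(-267) + (1) = -2909 (not what was recorded)
Conclusion: step 6 carries the first error; the entry should be x = -2909.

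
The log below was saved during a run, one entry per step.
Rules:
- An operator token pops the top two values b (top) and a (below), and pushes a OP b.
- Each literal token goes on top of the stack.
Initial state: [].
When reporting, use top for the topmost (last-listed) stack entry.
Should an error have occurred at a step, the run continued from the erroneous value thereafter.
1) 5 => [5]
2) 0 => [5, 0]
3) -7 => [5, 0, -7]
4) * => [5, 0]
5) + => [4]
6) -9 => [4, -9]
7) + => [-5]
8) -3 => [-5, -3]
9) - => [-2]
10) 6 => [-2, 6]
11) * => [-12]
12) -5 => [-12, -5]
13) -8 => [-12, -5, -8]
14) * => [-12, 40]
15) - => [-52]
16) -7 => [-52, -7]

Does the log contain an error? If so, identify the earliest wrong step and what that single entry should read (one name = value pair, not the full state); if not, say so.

step 5, top = 5

Recomputing the run from the initial state:
step 1: [5]
step 2: [5, 0]
step 3: [5, 0, -7]
step 4: [5, 0]
step 5: [5]
step 6: [5, -9]
step 7: [-4]
step 8: [-4, -3]
step 9: [-1]
step 10: [-1, 6]
step 11: [-6]
step 12: [-6, -5]
step 13: [-6, -5, -8]
step 14: [-6, 40]
step 15: [-46]
step 16: [-46, -7]
The first disagreement with the log is at step 5, where the value should be top = 5.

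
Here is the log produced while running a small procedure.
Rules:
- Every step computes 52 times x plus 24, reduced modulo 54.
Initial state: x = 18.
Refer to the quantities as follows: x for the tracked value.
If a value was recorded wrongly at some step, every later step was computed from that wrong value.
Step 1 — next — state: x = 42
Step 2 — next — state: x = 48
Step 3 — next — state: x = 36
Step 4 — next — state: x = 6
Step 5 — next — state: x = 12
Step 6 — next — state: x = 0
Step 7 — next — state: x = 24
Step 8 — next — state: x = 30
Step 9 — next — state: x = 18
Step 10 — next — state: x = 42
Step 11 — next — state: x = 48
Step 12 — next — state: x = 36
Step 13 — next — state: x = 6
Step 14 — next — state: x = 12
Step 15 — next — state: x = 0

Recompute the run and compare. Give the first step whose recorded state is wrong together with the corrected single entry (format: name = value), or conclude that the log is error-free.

Recomputing the run from the initial state:
step 1: x = 42
step 2: x = 48
step 3: x = 36
step 4: x = 6
step 5: x = 12
step 6: x = 0
step 7: x = 24
step 8: x = 30
step 9: x = 18
step 10: x = 42
step 11: x = 48
step 12: x = 36
step 13: x = 6
step 14: x = 12
step 15: x = 0
This matches the log at every step.

no error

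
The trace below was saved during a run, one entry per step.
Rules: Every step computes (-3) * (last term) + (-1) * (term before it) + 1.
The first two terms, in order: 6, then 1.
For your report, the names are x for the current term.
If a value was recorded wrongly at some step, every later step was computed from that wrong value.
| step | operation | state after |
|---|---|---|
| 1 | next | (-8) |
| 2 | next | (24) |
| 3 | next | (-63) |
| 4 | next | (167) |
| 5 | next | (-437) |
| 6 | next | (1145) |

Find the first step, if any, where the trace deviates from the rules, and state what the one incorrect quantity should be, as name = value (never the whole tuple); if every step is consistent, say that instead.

Recomputing the run from the initial state:
step 1: x = -8
step 2: x = 24
step 3: x = -63
step 4: x = 166
step 5: x = -434
step 6: x = 1137
The first disagreement with the trace is at step 4, where the value should be x = 166.

step 4, x = 166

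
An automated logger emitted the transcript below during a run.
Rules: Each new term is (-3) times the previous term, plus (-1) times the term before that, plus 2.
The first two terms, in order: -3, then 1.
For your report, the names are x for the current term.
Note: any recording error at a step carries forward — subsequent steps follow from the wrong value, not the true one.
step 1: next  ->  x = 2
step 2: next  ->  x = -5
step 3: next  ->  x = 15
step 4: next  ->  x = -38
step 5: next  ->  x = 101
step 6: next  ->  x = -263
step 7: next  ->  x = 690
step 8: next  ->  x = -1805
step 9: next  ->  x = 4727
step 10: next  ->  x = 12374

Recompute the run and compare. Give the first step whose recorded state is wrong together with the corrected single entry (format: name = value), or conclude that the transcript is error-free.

Recomputing the run from the initial state:
step 1: x = 2
step 2: x = -5
step 3: x = 15
step 4: x = -38
step 5: x = 101
step 6: x = -263
step 7: x = 690
step 8: x = -1805
step 9: x = 4727
step 10: x = -12374
The first disagreement with the transcript is at step 10, where the value should be x = -12374.

step 10, x = -12374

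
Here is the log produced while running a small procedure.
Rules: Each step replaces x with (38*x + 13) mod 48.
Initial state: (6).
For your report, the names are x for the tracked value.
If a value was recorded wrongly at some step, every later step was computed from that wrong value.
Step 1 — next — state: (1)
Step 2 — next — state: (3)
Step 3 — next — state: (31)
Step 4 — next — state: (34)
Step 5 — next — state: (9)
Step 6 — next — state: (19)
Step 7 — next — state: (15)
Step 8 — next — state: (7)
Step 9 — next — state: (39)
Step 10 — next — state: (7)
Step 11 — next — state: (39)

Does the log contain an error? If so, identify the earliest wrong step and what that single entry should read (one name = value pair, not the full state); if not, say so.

step 4, x = 39

1. x = (38*6 + 13) mod 48 = 1 (confirmed correct)
2. x = (38*1 + 13) mod 48 = 3 (exactly as logged)
3. x = (38*3 + 13) mod 48 = 31 (exactly as logged)
4. x = (38*31 + 13) mod 48 = 39 (first mismatch against the log)
That makes step 4 the first incorrect line — x = 39 is what it should show.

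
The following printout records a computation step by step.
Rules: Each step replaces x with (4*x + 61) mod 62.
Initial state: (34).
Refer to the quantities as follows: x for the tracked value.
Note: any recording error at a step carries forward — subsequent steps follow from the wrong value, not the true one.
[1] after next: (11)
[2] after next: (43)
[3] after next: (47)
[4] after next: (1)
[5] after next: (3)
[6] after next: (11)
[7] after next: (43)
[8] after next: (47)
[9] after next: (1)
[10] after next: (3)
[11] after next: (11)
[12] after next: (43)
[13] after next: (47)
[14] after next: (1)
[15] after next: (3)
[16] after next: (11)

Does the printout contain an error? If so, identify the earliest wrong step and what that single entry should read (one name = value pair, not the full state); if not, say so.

1. x = (4*34 + 61) mod 62 = 11 (same as recorded)
2. x = (4*11 + 61) mod 62 = 43 (matches)
3. x = (4*43 + 61) mod 62 = 47 (verified)
4. x = (4*47 + 61) mod 62 = 1 (checks out)
5. x = (4*1 + 61) mod 62 = 3 (in agreement)
6. x = (4*3 + 61) mod 62 = 11 (agrees with the printout)
7. x = (4*11 + 61) mod 62 = 43 (no discrepancy)
8. x = (4*43 + 61) mod 62 = 47 (agrees with the printout)
9. x = (4*47 + 61) mod 62 = 1 (same as recorded)
10. x = (4*1 + 61) mod 62 = 3 (agrees with the printout)
11. x = (4*3 + 61) mod 62 = 11 (consistent with the printout)
12. x = (4*11 + 61) mod 62 = 43 (matches)
13. x = (4*43 + 61) mod 62 = 47 (same as recorded)
14. x = (4*47 + 61) mod 62 = 1 (exactly as logged)
15. x = (4*1 + 61) mod 62 = 3 (no discrepancy)
16. x = (4*3 + 61) mod 62 = 11 (consistent with the printout)
No step deviates from the rules.

no error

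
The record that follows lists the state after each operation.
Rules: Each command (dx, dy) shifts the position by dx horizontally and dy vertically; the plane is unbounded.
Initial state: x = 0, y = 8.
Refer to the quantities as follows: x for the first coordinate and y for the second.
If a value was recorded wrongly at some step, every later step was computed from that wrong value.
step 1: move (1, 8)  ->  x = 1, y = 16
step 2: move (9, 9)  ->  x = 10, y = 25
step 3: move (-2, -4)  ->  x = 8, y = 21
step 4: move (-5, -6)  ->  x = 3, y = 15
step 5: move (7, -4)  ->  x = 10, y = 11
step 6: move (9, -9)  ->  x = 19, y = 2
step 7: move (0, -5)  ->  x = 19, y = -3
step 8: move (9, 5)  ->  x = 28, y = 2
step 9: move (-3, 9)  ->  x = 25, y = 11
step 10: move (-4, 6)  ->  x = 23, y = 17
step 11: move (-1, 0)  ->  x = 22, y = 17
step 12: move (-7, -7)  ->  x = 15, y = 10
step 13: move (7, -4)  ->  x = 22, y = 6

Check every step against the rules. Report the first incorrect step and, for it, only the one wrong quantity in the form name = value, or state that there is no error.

step 1: x = 0 + (1) = 1, y = 8 + (8) = 16 -> in agreement
step 2: x = 1 + (9) = 10, y = 16 + (9) = 25 -> confirmed correct
step 3: x = 10 + (-2) = 8, y = 25 + (-4) = 21 -> agrees with the record
step 4: x = 8 + (-5) = 3, y = 21 + (-6) = 15 -> same as recorded
step 5: x = 3 + (7) = 10, y = 15 + (-4) = 11 -> agrees with the record
step 6: x = 10 + (9) = 19, y = 11 + (-9) = 2 -> agrees with the record
step 7: x = 19 + (0) = 19, y = 2 + (-5) = -3 -> verified
step 8: x = 19 + (9) = 28, y = -3 + (5) = 2 -> in agreement
step 9: x = 28 + (-3) = 25, y = 2 + (9) = 11 -> verified
step 10: x = 25 + (-4) = 21, y = 11 + (6) = 17 -> the record disagrees here
So the first discrepancy is step 10, where the right value is x = 21.

step 10, x = 21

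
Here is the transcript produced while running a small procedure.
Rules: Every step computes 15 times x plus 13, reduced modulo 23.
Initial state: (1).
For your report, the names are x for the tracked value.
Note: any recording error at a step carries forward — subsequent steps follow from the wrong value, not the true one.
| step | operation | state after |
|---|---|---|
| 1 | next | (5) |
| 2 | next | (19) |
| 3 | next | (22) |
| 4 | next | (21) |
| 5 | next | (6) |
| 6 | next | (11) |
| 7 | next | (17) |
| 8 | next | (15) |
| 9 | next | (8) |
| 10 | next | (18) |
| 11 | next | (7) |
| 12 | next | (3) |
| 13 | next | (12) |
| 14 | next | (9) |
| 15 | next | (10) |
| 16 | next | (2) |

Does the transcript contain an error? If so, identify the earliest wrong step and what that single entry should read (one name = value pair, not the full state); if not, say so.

no error

step 1: x = (15*1 + 13) mod 23 = 5 -> in agreement
step 2: x = (15*5 + 13) mod 23 = 19 -> matches
step 3: x = (15*19 + 13) mod 23 = 22 -> same as recorded
step 4: x = (15*22 + 13) mod 23 = 21 -> same as recorded
step 5: x = (15*21 + 13) mod 23 = 6 -> no discrepancy
step 6: x = (15*6 + 13) mod 23 = 11 -> checks out
step 7: x = (15*11 + 13) mod 23 = 17 -> agrees with the transcript
step 8: x = (15*17 + 13) mod 23 = 15 -> in agreement
step 9: x = (15*15 + 13) mod 23 = 8 -> same as recorded
step 10: x = (15*8 + 13) mod 23 = 18 -> consistent with the transcript
step 11: x = (15*18 + 13) mod 23 = 7 -> same as recorded
step 12: x = (15*7 + 13) mod 23 = 3 -> agrees with the transcript
step 13: x = (15*3 + 13) mod 23 = 12 -> exactly as logged
step 14: x = (15*12 + 13) mod 23 = 9 -> agrees with the transcript
step 15: x = (15*9 + 13) mod 23 = 10 -> checks out
step 16: x = (15*10 + 13) mod 23 = 2 -> agrees with the transcript
Every step is consistent.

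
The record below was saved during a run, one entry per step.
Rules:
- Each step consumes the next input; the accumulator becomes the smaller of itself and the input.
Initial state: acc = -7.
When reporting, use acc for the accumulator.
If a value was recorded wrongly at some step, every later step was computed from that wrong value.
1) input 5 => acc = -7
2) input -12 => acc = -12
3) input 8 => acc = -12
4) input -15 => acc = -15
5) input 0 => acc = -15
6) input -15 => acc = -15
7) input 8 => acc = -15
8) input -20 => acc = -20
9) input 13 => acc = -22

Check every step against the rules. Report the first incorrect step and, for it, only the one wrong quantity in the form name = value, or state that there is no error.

step 1: acc = min(-7, 5) = -7 -> in agreement
step 2: acc = min(-7, -12) = -12 -> verified
step 3: acc = min(-12, 8) = -12 -> consistent with the record
step 4: acc = min(-12, -15) = -15 -> no discrepancy
step 5: acc = min(-15, 0) = -15 -> in agreement
step 6: acc = min(-15, -15) = -15 -> consistent with the record
step 7: acc = min(-15, 8) = -15 -> verified
step 8: acc = min(-15, -20) = -20 -> agrees with the record
step 9: acc = min(-20, 13) = -20 -> first mismatch against the record
That makes step 9 the first incorrect line — acc = -20 is what it should show.

step 9, acc = -20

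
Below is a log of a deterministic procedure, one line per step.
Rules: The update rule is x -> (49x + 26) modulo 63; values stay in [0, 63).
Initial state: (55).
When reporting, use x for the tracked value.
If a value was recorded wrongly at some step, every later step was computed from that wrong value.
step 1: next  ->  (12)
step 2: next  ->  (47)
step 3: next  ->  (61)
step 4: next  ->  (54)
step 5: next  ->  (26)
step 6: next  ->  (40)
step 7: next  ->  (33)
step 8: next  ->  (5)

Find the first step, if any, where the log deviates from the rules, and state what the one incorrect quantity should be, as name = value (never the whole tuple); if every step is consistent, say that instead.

Step 1: x = (49*55 + 26) mod 63 = 12 — verified.
Step 2: x = (49*12 + 26) mod 63 = 47 — agrees with the log.
Step 3: x = (49*47 + 26) mod 63 = 61 — confirmed correct.
Step 4: x = (49*61 + 26) mod 63 = 54 — checks out.
Step 5: x = (49*54 + 26) mod 63 = 26 — in agreement.
Step 6: x = (49*26 + 26) mod 63 = 40 — matches.
Step 7: x = (49*40 + 26) mod 63 = 33 — checks out.
Step 8: x = (49*33 + 26) mod 63 = 5 — matches.
The whole run recomputes cleanly — no discrepancies.

no error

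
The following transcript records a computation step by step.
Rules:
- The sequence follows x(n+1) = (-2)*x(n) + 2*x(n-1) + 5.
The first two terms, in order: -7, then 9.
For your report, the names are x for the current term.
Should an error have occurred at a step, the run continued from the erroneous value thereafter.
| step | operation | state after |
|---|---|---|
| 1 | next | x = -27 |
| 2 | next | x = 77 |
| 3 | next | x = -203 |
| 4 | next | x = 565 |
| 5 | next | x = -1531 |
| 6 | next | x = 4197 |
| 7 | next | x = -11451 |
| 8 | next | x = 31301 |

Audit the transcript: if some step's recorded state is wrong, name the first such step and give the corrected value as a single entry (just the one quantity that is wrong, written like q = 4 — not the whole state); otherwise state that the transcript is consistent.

Recomputing the run from the initial state:
step 1: x = -27
step 2: x = 77
step 3: x = -203
step 4: x = 565
step 5: x = -1531
step 6: x = 4197
step 7: x = -11451
step 8: x = 31301
This matches the transcript at every step.

no error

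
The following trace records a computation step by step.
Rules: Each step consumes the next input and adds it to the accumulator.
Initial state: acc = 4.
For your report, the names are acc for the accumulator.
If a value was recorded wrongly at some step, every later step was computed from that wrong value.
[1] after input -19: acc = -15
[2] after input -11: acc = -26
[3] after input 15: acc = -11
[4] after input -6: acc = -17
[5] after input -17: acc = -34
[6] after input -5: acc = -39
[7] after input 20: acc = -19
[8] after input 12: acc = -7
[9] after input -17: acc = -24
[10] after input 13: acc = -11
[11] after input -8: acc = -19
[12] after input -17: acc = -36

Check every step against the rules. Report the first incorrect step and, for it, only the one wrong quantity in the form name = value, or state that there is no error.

Recomputing the run from the initial state:
step 1: acc = -15
step 2: acc = -26
step 3: acc = -11
step 4: acc = -17
step 5: acc = -34
step 6: acc = -39
step 7: acc = -19
step 8: acc = -7
step 9: acc = -24
step 10: acc = -11
step 11: acc = -19
step 12: acc = -36
This matches the trace at every step.

no error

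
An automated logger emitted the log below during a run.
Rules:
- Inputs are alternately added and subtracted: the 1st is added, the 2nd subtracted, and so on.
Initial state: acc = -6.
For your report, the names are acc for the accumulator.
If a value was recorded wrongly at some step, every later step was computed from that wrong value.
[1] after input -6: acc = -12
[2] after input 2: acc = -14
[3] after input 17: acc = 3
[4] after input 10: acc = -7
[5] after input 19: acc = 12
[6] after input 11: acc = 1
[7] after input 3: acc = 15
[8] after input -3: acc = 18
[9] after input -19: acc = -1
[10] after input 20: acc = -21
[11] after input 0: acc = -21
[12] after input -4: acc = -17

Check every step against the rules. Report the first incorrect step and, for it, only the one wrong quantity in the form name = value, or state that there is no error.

step 1: acc = -6 + -6 = -12 -> matches
step 2: acc = -12 - 2 = -14 -> consistent with the log
step 3: acc = -14 + 17 = 3 -> matches
step 4: acc = 3 - 10 = -7 -> agrees with the log
step 5: acc = -7 + 19 = 12 -> confirmed correct
step 6: acc = 12 - 11 = 1 -> consistent with the log
step 7: acc = 1 + 3 = 4 -> the log has a different value
So the first discrepancy is step 7, where the right value is acc = 4.

step 7, acc = 4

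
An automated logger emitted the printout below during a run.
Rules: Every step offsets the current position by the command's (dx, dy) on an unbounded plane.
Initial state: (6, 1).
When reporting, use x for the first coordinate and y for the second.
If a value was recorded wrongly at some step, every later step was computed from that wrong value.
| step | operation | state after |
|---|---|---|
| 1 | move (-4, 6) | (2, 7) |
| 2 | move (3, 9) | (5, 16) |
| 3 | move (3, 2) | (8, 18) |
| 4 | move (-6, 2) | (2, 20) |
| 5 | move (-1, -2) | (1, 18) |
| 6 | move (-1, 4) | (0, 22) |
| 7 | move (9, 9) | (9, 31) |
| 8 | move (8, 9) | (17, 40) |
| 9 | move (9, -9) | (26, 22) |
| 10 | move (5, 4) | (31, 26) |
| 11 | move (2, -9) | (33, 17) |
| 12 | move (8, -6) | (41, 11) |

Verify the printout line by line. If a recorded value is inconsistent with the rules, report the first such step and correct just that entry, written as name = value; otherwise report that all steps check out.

step 9, y = 31

1. x = 6 + (-4) = 2, y = 1 + (6) = 7 (exactly as logged)
2. x = 2 + (3) = 5, y = 7 + (9) = 16 (in agreement)
3. x = 5 + (3) = 8, y = 16 + (2) = 18 (no discrepancy)
4. x = 8 + (-6) = 2, y = 18 + (2) = 20 (matches)
5. x = 2 + (-1) = 1, y = 20 + (-2) = 18 (in agreement)
6. x = 1 + (-1) = 0, y = 18 + (4) = 22 (agrees with the printout)
7. x = 0 + (9) = 9, y = 22 + (9) = 31 (confirmed correct)
8. x = 9 + (8) = 17, y = 31 + (9) = 40 (same as recorded)
9. x = 17 + (9) = 26, y = 40 + (-9) = 31 (the printout has a different value)
The audit stops at step 9: the recorded entry is wrong and should be y = 31.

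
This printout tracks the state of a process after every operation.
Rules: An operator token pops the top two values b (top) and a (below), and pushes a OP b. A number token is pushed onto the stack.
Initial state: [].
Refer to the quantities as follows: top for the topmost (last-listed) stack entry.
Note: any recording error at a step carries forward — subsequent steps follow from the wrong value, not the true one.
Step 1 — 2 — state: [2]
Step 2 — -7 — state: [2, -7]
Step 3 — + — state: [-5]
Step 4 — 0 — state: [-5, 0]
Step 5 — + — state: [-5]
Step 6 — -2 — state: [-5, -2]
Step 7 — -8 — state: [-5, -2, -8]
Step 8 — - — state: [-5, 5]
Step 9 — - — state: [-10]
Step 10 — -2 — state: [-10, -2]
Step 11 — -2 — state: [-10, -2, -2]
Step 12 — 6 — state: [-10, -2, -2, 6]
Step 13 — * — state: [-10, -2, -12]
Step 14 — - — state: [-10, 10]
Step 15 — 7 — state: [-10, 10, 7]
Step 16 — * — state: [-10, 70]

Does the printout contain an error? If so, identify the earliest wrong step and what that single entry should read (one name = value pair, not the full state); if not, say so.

Recomputing the run from the initial state:
step 1: [2]
step 2: [2, -7]
step 3: [-5]
step 4: [-5, 0]
step 5: [-5]
step 6: [-5, -2]
step 7: [-5, -2, -8]
step 8: [-5, 6]
step 9: [-11]
step 10: [-11, -2]
step 11: [-11, -2, -2]
step 12: [-11, -2, -2, 6]
step 13: [-11, -2, -12]
step 14: [-11, 10]
step 15: [-11, 10, 7]
step 16: [-11, 70]
The first disagreement with the printout is at step 8, where the value should be top = 6.

step 8, top = 6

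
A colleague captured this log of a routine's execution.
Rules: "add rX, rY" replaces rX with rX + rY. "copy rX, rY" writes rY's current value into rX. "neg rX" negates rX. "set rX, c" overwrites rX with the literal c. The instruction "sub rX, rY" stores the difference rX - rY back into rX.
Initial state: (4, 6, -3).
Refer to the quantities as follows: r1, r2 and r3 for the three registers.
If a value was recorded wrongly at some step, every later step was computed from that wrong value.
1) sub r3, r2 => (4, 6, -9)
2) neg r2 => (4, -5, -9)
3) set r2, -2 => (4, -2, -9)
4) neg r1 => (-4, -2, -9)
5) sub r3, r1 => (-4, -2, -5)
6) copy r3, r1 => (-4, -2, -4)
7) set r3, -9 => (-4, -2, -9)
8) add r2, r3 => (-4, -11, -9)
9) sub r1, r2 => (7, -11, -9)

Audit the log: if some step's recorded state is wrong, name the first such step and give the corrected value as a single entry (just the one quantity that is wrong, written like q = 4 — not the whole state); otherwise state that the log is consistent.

step 2, r2 = -6

step 1: r3 = -3 - 6 = -9 -> checks out
step 2: r2 = -(6) = -6 -> the log disagrees here
Conclusion: step 2 carries the first error; the entry should be r2 = -6.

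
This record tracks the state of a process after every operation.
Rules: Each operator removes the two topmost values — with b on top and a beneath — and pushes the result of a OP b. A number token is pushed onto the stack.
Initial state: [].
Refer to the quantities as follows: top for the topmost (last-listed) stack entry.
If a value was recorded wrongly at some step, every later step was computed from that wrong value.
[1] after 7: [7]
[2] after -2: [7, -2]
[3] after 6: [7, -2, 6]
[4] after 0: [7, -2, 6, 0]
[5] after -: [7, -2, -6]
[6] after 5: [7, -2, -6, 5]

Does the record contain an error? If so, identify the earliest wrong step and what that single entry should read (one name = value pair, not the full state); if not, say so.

step 5, top = 6

1. push 7: top = 7 (agrees with the record)
2. push -2: top = -2 (confirmed correct)
3. push 6: top = 6 (same as recorded)
4. push 0: top = 0 (verified)
5. 6 - 0 = 6 (the entry is off here)
The earliest wrong entry is at step 5: it should read top = 6.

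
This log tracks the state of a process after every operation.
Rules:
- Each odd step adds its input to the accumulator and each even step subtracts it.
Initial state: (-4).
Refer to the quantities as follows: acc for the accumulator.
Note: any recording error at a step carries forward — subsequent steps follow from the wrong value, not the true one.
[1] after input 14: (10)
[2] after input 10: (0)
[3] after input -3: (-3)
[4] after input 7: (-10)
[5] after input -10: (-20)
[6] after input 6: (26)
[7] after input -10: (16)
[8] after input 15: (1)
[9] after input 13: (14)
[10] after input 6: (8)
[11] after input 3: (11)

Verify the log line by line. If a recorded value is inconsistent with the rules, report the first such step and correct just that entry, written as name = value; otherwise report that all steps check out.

1. acc = -4 + 14 = 10 (matches)
2. acc = 10 - 10 = 0 (no discrepancy)
3. acc = 0 + -3 = -3 (exactly as logged)
4. acc = -3 - 7 = -10 (confirmed correct)
5. acc = -10 + -10 = -20 (in agreement)
6. acc = -20 - 6 = -26 (this is not what the log shows)
That makes step 6 the first incorrect line — acc = -26 is what it should show.

step 6, acc = -26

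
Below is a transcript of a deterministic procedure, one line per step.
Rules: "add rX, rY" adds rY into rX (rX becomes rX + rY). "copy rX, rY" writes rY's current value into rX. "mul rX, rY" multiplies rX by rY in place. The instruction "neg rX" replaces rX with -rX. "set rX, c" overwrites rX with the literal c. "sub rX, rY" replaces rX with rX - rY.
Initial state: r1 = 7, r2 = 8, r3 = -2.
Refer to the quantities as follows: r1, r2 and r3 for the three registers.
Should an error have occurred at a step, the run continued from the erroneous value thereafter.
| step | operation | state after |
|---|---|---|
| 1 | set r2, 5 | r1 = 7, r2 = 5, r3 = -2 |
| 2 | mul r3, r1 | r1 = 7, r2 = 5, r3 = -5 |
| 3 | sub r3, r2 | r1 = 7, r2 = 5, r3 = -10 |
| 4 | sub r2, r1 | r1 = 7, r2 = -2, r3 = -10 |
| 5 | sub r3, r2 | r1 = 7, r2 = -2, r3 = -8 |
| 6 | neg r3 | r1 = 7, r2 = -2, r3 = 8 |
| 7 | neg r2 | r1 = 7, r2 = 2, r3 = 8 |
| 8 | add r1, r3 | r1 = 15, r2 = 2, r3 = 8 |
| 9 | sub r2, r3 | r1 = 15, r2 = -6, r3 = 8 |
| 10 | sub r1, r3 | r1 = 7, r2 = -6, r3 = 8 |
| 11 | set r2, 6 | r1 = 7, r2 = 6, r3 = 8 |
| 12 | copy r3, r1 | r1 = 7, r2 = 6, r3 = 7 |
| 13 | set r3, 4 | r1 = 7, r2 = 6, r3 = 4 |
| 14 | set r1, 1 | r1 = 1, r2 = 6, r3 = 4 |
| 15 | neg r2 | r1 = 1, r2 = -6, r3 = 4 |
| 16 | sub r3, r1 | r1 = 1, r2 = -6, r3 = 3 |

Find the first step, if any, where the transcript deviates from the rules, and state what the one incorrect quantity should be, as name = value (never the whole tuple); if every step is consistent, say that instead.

step 2, r3 = -14

step 1: r2 = 5 -> checks out
step 2: r3 = -2 * 7 = -14 -> this is not what the transcript shows
First incorrect step: 2; the correct value is r3 = -14.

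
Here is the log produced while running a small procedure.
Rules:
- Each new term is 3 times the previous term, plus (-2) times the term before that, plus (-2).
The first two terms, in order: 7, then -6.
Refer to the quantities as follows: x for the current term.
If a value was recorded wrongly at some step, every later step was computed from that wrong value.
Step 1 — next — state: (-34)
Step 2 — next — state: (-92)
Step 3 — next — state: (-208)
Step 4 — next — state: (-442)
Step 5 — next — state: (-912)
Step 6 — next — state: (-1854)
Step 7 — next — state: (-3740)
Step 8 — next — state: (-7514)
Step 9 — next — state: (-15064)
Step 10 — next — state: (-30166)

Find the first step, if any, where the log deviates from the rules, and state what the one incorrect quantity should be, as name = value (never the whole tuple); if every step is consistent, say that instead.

1. x = 3*(-6) + (-2)*(7) + (-2) = -34 (matches)
2. x = 3*(-34) + (-2)*(-6) + (-2) = -92 (checks out)
3. x = 3*(-92) + (-2)*(-34) + (-2) = -210 (the log disagrees here)
The earliest wrong entry is at step 3: it should read x = -210.

step 3, x = -210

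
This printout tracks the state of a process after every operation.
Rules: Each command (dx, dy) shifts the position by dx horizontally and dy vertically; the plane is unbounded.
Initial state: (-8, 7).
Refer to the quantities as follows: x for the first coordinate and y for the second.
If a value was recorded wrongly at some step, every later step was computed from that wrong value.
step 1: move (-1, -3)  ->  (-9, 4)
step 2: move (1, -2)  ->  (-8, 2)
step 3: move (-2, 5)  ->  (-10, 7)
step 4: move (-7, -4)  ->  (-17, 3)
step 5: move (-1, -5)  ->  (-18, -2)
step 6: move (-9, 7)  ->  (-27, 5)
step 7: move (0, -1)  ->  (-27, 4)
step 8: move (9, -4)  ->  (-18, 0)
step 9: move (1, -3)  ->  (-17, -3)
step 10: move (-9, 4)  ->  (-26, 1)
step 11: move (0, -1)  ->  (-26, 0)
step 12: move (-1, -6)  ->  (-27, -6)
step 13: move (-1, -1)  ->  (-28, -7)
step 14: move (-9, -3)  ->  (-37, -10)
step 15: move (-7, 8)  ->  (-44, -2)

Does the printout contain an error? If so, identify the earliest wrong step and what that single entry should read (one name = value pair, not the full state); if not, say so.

Step 1: x = -8 + (-1) = -9, y = 7 + (-3) = 4 — confirmed correct.
Step 2: x = -9 + (1) = -8, y = 4 + (-2) = 2 — consistent with the printout.
Step 3: x = -8 + (-2) = -10, y = 2 + (5) = 7 — same as recorded.
Step 4: x = -10 + (-7) = -17, y = 7 + (-4) = 3 — same as recorded.
Step 5: x = -17 + (-1) = -18, y = 3 + (-5) = -2 — exactly as logged.
Step 6: x = -18 + (-9) = -27, y = -2 + (7) = 5 — in agreement.
Step 7: x = -27 + (0) = -27, y = 5 + (-1) = 4 — consistent with the printout.
Step 8: x = -27 + (9) = -18, y = 4 + (-4) = 0 — agrees with the printout.
Step 9: x = -18 + (1) = -17, y = 0 + (-3) = -3 — matches.
Step 10: x = -17 + (-9) = -26, y = -3 + (4) = 1 — agrees with the printout.
Step 11: x = -26 + (0) = -26, y = 1 + (-1) = 0 — in agreement.
Step 12: x = -26 + (-1) = -27, y = 0 + (-6) = -6 — confirmed correct.
Step 13: x = -27 + (-1) = -28, y = -6 + (-1) = -7 — confirmed correct.
Step 14: x = -28 + (-9) = -37, y = -7 + (-3) = -10 — no discrepancy.
Step 15: x = -37 + (-7) = -44, y = -10 + (8) = -2 — no discrepancy.
Nothing is out of place; the run is error-free.

no error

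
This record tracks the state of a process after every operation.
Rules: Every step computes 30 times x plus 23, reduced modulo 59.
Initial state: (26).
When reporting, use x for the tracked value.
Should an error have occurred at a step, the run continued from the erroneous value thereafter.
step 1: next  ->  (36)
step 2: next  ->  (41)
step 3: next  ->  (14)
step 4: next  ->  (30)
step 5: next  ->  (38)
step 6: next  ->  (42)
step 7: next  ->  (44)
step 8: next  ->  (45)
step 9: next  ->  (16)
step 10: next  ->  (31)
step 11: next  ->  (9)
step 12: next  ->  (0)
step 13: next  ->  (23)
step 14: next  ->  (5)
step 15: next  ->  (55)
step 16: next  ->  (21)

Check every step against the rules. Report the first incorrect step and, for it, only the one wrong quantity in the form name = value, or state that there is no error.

Recomputing the run from the initial state:
step 1: x = 36
step 2: x = 41
step 3: x = 14
step 4: x = 30
step 5: x = 38
step 6: x = 42
step 7: x = 44
step 8: x = 45
step 9: x = 16
step 10: x = 31
step 11: x = 9
step 12: x = 57
step 13: x = 22
step 14: x = 34
step 15: x = 40
step 16: x = 43
The first disagreement with the record is at step 12, where the value should be x = 57.

step 12, x = 57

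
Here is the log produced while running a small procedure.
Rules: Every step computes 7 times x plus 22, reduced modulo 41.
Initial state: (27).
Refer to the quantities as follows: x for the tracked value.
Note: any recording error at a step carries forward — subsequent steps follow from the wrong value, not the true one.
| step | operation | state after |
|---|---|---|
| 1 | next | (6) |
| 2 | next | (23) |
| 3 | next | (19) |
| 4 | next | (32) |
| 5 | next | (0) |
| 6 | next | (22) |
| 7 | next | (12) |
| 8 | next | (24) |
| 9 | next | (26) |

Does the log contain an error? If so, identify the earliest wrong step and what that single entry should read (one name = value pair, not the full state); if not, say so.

Recomputing the run from the initial state:
step 1: x = 6
step 2: x = 23
step 3: x = 19
step 4: x = 32
step 5: x = 0
step 6: x = 22
step 7: x = 12
step 8: x = 24
step 9: x = 26
This matches the log at every step.

no error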